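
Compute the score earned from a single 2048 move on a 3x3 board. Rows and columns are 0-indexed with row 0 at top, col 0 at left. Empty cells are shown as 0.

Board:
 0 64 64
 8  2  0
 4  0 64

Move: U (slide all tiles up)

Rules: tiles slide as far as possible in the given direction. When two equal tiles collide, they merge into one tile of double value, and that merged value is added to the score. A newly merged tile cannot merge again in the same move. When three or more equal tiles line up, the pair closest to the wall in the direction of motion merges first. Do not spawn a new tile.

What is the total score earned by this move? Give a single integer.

Slide up:
col 0: [0, 8, 4] -> [8, 4, 0]  score +0 (running 0)
col 1: [64, 2, 0] -> [64, 2, 0]  score +0 (running 0)
col 2: [64, 0, 64] -> [128, 0, 0]  score +128 (running 128)
Board after move:
  8  64 128
  4   2   0
  0   0   0

Answer: 128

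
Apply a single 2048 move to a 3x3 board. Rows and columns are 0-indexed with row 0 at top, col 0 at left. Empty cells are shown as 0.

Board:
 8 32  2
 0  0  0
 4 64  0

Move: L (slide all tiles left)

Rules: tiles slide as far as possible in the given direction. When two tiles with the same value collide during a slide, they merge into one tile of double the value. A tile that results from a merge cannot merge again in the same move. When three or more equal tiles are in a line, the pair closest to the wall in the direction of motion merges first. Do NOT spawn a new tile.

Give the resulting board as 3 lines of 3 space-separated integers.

Slide left:
row 0: [8, 32, 2] -> [8, 32, 2]
row 1: [0, 0, 0] -> [0, 0, 0]
row 2: [4, 64, 0] -> [4, 64, 0]

Answer:  8 32  2
 0  0  0
 4 64  0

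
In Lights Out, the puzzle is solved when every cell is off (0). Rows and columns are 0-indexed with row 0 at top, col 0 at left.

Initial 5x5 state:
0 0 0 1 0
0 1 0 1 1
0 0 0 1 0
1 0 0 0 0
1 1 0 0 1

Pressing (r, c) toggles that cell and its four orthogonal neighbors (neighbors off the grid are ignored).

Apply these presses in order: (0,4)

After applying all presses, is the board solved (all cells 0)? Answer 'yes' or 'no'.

Answer: no

Derivation:
After press 1 at (0,4):
0 0 0 0 1
0 1 0 1 0
0 0 0 1 0
1 0 0 0 0
1 1 0 0 1

Lights still on: 8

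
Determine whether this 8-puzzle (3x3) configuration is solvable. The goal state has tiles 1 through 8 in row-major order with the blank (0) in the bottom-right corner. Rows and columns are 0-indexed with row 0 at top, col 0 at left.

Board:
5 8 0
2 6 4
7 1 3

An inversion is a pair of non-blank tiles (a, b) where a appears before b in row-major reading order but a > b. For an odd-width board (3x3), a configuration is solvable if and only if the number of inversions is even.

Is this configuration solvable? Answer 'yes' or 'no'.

Answer: yes

Derivation:
Inversions (pairs i<j in row-major order where tile[i] > tile[j] > 0): 18
18 is even, so the puzzle is solvable.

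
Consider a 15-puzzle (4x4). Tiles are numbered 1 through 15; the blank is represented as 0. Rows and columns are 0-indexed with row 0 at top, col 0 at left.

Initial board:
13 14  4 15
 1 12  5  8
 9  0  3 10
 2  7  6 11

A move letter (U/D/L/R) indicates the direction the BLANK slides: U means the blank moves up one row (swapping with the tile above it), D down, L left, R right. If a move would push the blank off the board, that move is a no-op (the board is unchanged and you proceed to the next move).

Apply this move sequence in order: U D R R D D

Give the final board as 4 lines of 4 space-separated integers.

After move 1 (U):
13 14  4 15
 1  0  5  8
 9 12  3 10
 2  7  6 11

After move 2 (D):
13 14  4 15
 1 12  5  8
 9  0  3 10
 2  7  6 11

After move 3 (R):
13 14  4 15
 1 12  5  8
 9  3  0 10
 2  7  6 11

After move 4 (R):
13 14  4 15
 1 12  5  8
 9  3 10  0
 2  7  6 11

After move 5 (D):
13 14  4 15
 1 12  5  8
 9  3 10 11
 2  7  6  0

After move 6 (D):
13 14  4 15
 1 12  5  8
 9  3 10 11
 2  7  6  0

Answer: 13 14  4 15
 1 12  5  8
 9  3 10 11
 2  7  6  0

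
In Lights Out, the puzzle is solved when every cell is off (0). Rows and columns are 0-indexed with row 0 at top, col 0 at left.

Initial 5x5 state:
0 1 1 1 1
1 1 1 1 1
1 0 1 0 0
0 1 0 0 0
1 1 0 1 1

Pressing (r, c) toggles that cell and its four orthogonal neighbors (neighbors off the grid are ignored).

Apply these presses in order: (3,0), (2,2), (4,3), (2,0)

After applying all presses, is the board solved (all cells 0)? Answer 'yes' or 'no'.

After press 1 at (3,0):
0 1 1 1 1
1 1 1 1 1
0 0 1 0 0
1 0 0 0 0
0 1 0 1 1

After press 2 at (2,2):
0 1 1 1 1
1 1 0 1 1
0 1 0 1 0
1 0 1 0 0
0 1 0 1 1

After press 3 at (4,3):
0 1 1 1 1
1 1 0 1 1
0 1 0 1 0
1 0 1 1 0
0 1 1 0 0

After press 4 at (2,0):
0 1 1 1 1
0 1 0 1 1
1 0 0 1 0
0 0 1 1 0
0 1 1 0 0

Lights still on: 13

Answer: no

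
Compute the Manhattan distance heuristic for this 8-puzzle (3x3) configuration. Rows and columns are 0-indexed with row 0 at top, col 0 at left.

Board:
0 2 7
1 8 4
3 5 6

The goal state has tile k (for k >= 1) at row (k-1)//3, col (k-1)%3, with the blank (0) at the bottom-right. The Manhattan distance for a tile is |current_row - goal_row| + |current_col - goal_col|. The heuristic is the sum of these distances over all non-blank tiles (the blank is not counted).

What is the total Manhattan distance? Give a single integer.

Answer: 14

Derivation:
Tile 2: (0,1)->(0,1) = 0
Tile 7: (0,2)->(2,0) = 4
Tile 1: (1,0)->(0,0) = 1
Tile 8: (1,1)->(2,1) = 1
Tile 4: (1,2)->(1,0) = 2
Tile 3: (2,0)->(0,2) = 4
Tile 5: (2,1)->(1,1) = 1
Tile 6: (2,2)->(1,2) = 1
Sum: 0 + 4 + 1 + 1 + 2 + 4 + 1 + 1 = 14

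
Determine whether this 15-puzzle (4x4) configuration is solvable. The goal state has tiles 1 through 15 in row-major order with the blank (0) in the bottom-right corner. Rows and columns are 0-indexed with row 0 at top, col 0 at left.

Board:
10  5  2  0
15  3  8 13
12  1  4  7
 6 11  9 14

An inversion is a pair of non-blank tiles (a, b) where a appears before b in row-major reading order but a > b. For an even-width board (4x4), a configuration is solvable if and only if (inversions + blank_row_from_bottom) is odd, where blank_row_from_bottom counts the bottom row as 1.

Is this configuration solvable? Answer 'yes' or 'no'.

Inversions: 45
Blank is in row 0 (0-indexed from top), which is row 4 counting from the bottom (bottom = 1).
45 + 4 = 49, which is odd, so the puzzle is solvable.

Answer: yes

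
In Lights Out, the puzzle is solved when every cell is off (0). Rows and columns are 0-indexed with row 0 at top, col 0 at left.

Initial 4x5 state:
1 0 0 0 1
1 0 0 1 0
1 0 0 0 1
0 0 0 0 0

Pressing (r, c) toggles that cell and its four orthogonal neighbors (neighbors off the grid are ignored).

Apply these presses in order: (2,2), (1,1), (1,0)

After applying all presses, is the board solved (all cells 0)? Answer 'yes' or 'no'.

Answer: no

Derivation:
After press 1 at (2,2):
1 0 0 0 1
1 0 1 1 0
1 1 1 1 1
0 0 1 0 0

After press 2 at (1,1):
1 1 0 0 1
0 1 0 1 0
1 0 1 1 1
0 0 1 0 0

After press 3 at (1,0):
0 1 0 0 1
1 0 0 1 0
0 0 1 1 1
0 0 1 0 0

Lights still on: 8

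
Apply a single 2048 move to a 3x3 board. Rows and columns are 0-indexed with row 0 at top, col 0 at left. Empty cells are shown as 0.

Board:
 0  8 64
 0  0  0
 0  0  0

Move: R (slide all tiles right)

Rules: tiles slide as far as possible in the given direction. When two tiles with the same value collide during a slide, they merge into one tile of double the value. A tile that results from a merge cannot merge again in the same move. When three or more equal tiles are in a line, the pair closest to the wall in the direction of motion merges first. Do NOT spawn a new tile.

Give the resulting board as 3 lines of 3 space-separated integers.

Slide right:
row 0: [0, 8, 64] -> [0, 8, 64]
row 1: [0, 0, 0] -> [0, 0, 0]
row 2: [0, 0, 0] -> [0, 0, 0]

Answer:  0  8 64
 0  0  0
 0  0  0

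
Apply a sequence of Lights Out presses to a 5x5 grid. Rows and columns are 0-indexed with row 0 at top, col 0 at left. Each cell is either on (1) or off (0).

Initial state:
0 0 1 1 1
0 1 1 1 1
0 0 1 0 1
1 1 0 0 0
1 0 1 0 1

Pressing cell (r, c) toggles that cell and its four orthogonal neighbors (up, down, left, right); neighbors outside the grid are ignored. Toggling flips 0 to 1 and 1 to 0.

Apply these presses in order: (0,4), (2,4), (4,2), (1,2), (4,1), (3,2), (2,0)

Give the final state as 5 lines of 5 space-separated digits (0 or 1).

Answer: 0 0 0 0 0
1 0 0 0 1
1 1 1 1 0
0 1 0 1 1
0 0 0 1 1

Derivation:
After press 1 at (0,4):
0 0 1 0 0
0 1 1 1 0
0 0 1 0 1
1 1 0 0 0
1 0 1 0 1

After press 2 at (2,4):
0 0 1 0 0
0 1 1 1 1
0 0 1 1 0
1 1 0 0 1
1 0 1 0 1

After press 3 at (4,2):
0 0 1 0 0
0 1 1 1 1
0 0 1 1 0
1 1 1 0 1
1 1 0 1 1

After press 4 at (1,2):
0 0 0 0 0
0 0 0 0 1
0 0 0 1 0
1 1 1 0 1
1 1 0 1 1

After press 5 at (4,1):
0 0 0 0 0
0 0 0 0 1
0 0 0 1 0
1 0 1 0 1
0 0 1 1 1

After press 6 at (3,2):
0 0 0 0 0
0 0 0 0 1
0 0 1 1 0
1 1 0 1 1
0 0 0 1 1

After press 7 at (2,0):
0 0 0 0 0
1 0 0 0 1
1 1 1 1 0
0 1 0 1 1
0 0 0 1 1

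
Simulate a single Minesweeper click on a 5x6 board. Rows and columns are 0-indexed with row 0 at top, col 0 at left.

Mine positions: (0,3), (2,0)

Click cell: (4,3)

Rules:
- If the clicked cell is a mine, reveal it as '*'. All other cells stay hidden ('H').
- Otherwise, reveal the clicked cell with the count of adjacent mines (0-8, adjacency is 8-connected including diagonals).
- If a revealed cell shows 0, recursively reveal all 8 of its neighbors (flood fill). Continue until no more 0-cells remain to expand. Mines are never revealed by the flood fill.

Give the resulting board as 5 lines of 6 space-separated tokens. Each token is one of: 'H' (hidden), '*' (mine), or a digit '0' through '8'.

H H H H 1 0
H 1 1 1 1 0
H 1 0 0 0 0
1 1 0 0 0 0
0 0 0 0 0 0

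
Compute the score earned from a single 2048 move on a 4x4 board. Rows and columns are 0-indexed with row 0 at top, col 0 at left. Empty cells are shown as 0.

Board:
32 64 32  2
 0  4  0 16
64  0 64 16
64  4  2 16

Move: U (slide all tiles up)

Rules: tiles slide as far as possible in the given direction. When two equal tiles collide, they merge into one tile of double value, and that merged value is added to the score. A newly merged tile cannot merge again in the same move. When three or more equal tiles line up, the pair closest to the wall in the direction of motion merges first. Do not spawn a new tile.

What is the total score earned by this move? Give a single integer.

Answer: 168

Derivation:
Slide up:
col 0: [32, 0, 64, 64] -> [32, 128, 0, 0]  score +128 (running 128)
col 1: [64, 4, 0, 4] -> [64, 8, 0, 0]  score +8 (running 136)
col 2: [32, 0, 64, 2] -> [32, 64, 2, 0]  score +0 (running 136)
col 3: [2, 16, 16, 16] -> [2, 32, 16, 0]  score +32 (running 168)
Board after move:
 32  64  32   2
128   8  64  32
  0   0   2  16
  0   0   0   0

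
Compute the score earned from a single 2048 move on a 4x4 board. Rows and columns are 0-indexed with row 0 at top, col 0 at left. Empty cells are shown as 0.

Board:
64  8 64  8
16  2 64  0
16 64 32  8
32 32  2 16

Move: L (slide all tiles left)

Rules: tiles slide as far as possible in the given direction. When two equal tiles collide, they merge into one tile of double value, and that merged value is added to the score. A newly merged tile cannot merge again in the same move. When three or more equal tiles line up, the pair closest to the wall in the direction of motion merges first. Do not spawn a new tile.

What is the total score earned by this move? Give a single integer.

Answer: 64

Derivation:
Slide left:
row 0: [64, 8, 64, 8] -> [64, 8, 64, 8]  score +0 (running 0)
row 1: [16, 2, 64, 0] -> [16, 2, 64, 0]  score +0 (running 0)
row 2: [16, 64, 32, 8] -> [16, 64, 32, 8]  score +0 (running 0)
row 3: [32, 32, 2, 16] -> [64, 2, 16, 0]  score +64 (running 64)
Board after move:
64  8 64  8
16  2 64  0
16 64 32  8
64  2 16  0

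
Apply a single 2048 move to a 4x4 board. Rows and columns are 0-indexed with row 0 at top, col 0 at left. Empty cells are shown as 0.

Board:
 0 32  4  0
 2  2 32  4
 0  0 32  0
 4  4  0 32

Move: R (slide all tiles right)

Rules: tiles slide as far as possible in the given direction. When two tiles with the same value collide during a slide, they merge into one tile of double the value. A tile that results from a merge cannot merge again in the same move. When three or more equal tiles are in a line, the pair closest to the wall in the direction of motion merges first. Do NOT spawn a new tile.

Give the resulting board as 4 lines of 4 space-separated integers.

Slide right:
row 0: [0, 32, 4, 0] -> [0, 0, 32, 4]
row 1: [2, 2, 32, 4] -> [0, 4, 32, 4]
row 2: [0, 0, 32, 0] -> [0, 0, 0, 32]
row 3: [4, 4, 0, 32] -> [0, 0, 8, 32]

Answer:  0  0 32  4
 0  4 32  4
 0  0  0 32
 0  0  8 32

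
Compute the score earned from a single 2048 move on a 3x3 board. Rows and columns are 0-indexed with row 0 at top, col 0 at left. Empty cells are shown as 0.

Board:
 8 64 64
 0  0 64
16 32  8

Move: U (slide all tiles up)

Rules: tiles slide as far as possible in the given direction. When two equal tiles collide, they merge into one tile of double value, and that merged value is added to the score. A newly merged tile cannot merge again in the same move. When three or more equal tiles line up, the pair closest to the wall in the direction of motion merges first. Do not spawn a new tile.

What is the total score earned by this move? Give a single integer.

Answer: 128

Derivation:
Slide up:
col 0: [8, 0, 16] -> [8, 16, 0]  score +0 (running 0)
col 1: [64, 0, 32] -> [64, 32, 0]  score +0 (running 0)
col 2: [64, 64, 8] -> [128, 8, 0]  score +128 (running 128)
Board after move:
  8  64 128
 16  32   8
  0   0   0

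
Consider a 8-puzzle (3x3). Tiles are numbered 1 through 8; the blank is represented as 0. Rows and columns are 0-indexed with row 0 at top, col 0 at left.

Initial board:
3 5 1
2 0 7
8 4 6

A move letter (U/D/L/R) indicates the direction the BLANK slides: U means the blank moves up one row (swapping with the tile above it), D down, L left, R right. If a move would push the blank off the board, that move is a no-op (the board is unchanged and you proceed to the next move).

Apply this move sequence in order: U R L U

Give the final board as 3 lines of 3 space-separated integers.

After move 1 (U):
3 0 1
2 5 7
8 4 6

After move 2 (R):
3 1 0
2 5 7
8 4 6

After move 3 (L):
3 0 1
2 5 7
8 4 6

After move 4 (U):
3 0 1
2 5 7
8 4 6

Answer: 3 0 1
2 5 7
8 4 6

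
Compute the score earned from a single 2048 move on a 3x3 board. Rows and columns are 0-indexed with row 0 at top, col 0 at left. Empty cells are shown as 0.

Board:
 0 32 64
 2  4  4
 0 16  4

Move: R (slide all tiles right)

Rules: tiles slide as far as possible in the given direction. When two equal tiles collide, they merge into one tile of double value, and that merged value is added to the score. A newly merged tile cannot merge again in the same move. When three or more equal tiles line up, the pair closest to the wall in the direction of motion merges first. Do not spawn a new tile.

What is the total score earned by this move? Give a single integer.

Slide right:
row 0: [0, 32, 64] -> [0, 32, 64]  score +0 (running 0)
row 1: [2, 4, 4] -> [0, 2, 8]  score +8 (running 8)
row 2: [0, 16, 4] -> [0, 16, 4]  score +0 (running 8)
Board after move:
 0 32 64
 0  2  8
 0 16  4

Answer: 8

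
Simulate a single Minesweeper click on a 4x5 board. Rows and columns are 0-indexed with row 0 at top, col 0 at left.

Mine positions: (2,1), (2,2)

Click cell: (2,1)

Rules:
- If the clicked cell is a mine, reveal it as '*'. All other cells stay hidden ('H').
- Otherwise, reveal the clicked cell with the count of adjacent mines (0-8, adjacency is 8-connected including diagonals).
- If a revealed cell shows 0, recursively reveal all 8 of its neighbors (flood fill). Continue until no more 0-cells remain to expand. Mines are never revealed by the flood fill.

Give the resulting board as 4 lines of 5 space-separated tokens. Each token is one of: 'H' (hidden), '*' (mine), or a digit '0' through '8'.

H H H H H
H H H H H
H * H H H
H H H H H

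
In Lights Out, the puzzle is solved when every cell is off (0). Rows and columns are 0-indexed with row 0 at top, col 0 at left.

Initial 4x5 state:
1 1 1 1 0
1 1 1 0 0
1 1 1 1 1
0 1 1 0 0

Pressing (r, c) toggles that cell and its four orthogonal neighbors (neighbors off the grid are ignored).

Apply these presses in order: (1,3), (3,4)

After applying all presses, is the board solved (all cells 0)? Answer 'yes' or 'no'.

Answer: no

Derivation:
After press 1 at (1,3):
1 1 1 0 0
1 1 0 1 1
1 1 1 0 1
0 1 1 0 0

After press 2 at (3,4):
1 1 1 0 0
1 1 0 1 1
1 1 1 0 0
0 1 1 1 1

Lights still on: 14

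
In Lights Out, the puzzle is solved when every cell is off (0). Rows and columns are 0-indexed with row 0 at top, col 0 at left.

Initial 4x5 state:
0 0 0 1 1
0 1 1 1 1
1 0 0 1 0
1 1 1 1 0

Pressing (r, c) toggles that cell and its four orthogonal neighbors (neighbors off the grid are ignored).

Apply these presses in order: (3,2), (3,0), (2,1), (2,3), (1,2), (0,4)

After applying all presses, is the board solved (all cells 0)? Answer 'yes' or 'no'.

Answer: no

Derivation:
After press 1 at (3,2):
0 0 0 1 1
0 1 1 1 1
1 0 1 1 0
1 0 0 0 0

After press 2 at (3,0):
0 0 0 1 1
0 1 1 1 1
0 0 1 1 0
0 1 0 0 0

After press 3 at (2,1):
0 0 0 1 1
0 0 1 1 1
1 1 0 1 0
0 0 0 0 0

After press 4 at (2,3):
0 0 0 1 1
0 0 1 0 1
1 1 1 0 1
0 0 0 1 0

After press 5 at (1,2):
0 0 1 1 1
0 1 0 1 1
1 1 0 0 1
0 0 0 1 0

After press 6 at (0,4):
0 0 1 0 0
0 1 0 1 0
1 1 0 0 1
0 0 0 1 0

Lights still on: 7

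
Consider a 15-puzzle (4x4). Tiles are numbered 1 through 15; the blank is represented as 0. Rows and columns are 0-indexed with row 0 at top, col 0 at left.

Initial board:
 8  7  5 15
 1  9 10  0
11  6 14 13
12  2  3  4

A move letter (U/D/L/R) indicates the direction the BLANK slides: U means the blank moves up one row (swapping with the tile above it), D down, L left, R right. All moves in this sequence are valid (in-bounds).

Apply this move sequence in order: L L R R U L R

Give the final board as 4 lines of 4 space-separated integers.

Answer:  8  7  5  0
 1  9 10 15
11  6 14 13
12  2  3  4

Derivation:
After move 1 (L):
 8  7  5 15
 1  9  0 10
11  6 14 13
12  2  3  4

After move 2 (L):
 8  7  5 15
 1  0  9 10
11  6 14 13
12  2  3  4

After move 3 (R):
 8  7  5 15
 1  9  0 10
11  6 14 13
12  2  3  4

After move 4 (R):
 8  7  5 15
 1  9 10  0
11  6 14 13
12  2  3  4

After move 5 (U):
 8  7  5  0
 1  9 10 15
11  6 14 13
12  2  3  4

After move 6 (L):
 8  7  0  5
 1  9 10 15
11  6 14 13
12  2  3  4

After move 7 (R):
 8  7  5  0
 1  9 10 15
11  6 14 13
12  2  3  4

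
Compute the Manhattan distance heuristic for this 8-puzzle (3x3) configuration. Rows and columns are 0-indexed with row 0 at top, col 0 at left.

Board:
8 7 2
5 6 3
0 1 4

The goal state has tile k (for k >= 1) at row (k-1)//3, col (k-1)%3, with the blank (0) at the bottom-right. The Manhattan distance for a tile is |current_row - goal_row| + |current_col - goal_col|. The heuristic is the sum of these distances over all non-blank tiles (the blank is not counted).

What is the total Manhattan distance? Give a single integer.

Tile 8: at (0,0), goal (2,1), distance |0-2|+|0-1| = 3
Tile 7: at (0,1), goal (2,0), distance |0-2|+|1-0| = 3
Tile 2: at (0,2), goal (0,1), distance |0-0|+|2-1| = 1
Tile 5: at (1,0), goal (1,1), distance |1-1|+|0-1| = 1
Tile 6: at (1,1), goal (1,2), distance |1-1|+|1-2| = 1
Tile 3: at (1,2), goal (0,2), distance |1-0|+|2-2| = 1
Tile 1: at (2,1), goal (0,0), distance |2-0|+|1-0| = 3
Tile 4: at (2,2), goal (1,0), distance |2-1|+|2-0| = 3
Sum: 3 + 3 + 1 + 1 + 1 + 1 + 3 + 3 = 16

Answer: 16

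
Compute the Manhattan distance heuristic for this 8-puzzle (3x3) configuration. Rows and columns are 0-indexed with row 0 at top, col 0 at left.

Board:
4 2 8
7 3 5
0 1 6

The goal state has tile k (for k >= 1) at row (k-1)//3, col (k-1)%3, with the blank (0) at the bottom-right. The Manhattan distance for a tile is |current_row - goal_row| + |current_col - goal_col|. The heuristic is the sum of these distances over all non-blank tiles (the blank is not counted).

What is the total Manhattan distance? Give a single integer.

Tile 4: at (0,0), goal (1,0), distance |0-1|+|0-0| = 1
Tile 2: at (0,1), goal (0,1), distance |0-0|+|1-1| = 0
Tile 8: at (0,2), goal (2,1), distance |0-2|+|2-1| = 3
Tile 7: at (1,0), goal (2,0), distance |1-2|+|0-0| = 1
Tile 3: at (1,1), goal (0,2), distance |1-0|+|1-2| = 2
Tile 5: at (1,2), goal (1,1), distance |1-1|+|2-1| = 1
Tile 1: at (2,1), goal (0,0), distance |2-0|+|1-0| = 3
Tile 6: at (2,2), goal (1,2), distance |2-1|+|2-2| = 1
Sum: 1 + 0 + 3 + 1 + 2 + 1 + 3 + 1 = 12

Answer: 12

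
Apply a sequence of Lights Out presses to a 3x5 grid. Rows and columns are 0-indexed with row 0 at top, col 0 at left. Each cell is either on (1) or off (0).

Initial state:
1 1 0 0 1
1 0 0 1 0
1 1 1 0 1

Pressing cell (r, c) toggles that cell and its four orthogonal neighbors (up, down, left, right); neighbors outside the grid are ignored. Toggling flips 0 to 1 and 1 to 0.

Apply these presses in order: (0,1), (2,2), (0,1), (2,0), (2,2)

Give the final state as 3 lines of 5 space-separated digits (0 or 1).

After press 1 at (0,1):
0 0 1 0 1
1 1 0 1 0
1 1 1 0 1

After press 2 at (2,2):
0 0 1 0 1
1 1 1 1 0
1 0 0 1 1

After press 3 at (0,1):
1 1 0 0 1
1 0 1 1 0
1 0 0 1 1

After press 4 at (2,0):
1 1 0 0 1
0 0 1 1 0
0 1 0 1 1

After press 5 at (2,2):
1 1 0 0 1
0 0 0 1 0
0 0 1 0 1

Answer: 1 1 0 0 1
0 0 0 1 0
0 0 1 0 1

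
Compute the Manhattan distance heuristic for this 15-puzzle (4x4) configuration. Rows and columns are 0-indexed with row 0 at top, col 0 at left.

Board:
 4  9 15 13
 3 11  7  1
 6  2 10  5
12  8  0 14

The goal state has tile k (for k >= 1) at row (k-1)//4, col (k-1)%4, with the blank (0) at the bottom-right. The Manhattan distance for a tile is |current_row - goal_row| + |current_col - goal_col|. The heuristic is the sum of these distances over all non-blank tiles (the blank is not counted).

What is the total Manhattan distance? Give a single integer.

Answer: 43

Derivation:
Tile 4: at (0,0), goal (0,3), distance |0-0|+|0-3| = 3
Tile 9: at (0,1), goal (2,0), distance |0-2|+|1-0| = 3
Tile 15: at (0,2), goal (3,2), distance |0-3|+|2-2| = 3
Tile 13: at (0,3), goal (3,0), distance |0-3|+|3-0| = 6
Tile 3: at (1,0), goal (0,2), distance |1-0|+|0-2| = 3
Tile 11: at (1,1), goal (2,2), distance |1-2|+|1-2| = 2
Tile 7: at (1,2), goal (1,2), distance |1-1|+|2-2| = 0
Tile 1: at (1,3), goal (0,0), distance |1-0|+|3-0| = 4
Tile 6: at (2,0), goal (1,1), distance |2-1|+|0-1| = 2
Tile 2: at (2,1), goal (0,1), distance |2-0|+|1-1| = 2
Tile 10: at (2,2), goal (2,1), distance |2-2|+|2-1| = 1
Tile 5: at (2,3), goal (1,0), distance |2-1|+|3-0| = 4
Tile 12: at (3,0), goal (2,3), distance |3-2|+|0-3| = 4
Tile 8: at (3,1), goal (1,3), distance |3-1|+|1-3| = 4
Tile 14: at (3,3), goal (3,1), distance |3-3|+|3-1| = 2
Sum: 3 + 3 + 3 + 6 + 3 + 2 + 0 + 4 + 2 + 2 + 1 + 4 + 4 + 4 + 2 = 43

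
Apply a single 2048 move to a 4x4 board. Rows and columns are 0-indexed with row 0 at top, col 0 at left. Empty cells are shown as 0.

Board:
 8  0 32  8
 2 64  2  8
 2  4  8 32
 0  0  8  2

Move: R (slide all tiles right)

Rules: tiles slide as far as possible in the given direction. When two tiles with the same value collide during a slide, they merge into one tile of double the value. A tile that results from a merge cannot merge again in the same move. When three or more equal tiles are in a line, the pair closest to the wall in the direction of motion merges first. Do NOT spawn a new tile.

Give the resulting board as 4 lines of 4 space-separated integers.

Answer:  0  8 32  8
 2 64  2  8
 2  4  8 32
 0  0  8  2

Derivation:
Slide right:
row 0: [8, 0, 32, 8] -> [0, 8, 32, 8]
row 1: [2, 64, 2, 8] -> [2, 64, 2, 8]
row 2: [2, 4, 8, 32] -> [2, 4, 8, 32]
row 3: [0, 0, 8, 2] -> [0, 0, 8, 2]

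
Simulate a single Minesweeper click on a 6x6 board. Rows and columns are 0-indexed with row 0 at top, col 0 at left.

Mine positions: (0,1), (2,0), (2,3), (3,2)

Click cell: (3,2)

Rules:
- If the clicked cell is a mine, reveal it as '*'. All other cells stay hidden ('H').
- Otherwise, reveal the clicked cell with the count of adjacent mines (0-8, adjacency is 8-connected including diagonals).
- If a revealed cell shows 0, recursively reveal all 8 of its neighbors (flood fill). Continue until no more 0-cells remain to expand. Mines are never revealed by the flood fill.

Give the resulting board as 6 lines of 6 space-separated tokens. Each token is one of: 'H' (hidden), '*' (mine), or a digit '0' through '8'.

H H H H H H
H H H H H H
H H H H H H
H H * H H H
H H H H H H
H H H H H H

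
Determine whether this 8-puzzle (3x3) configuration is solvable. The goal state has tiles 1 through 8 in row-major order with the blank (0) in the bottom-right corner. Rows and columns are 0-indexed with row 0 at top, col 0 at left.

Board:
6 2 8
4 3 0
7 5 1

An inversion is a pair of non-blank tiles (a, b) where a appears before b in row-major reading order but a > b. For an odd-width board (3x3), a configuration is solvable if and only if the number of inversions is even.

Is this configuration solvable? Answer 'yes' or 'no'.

Answer: no

Derivation:
Inversions (pairs i<j in row-major order where tile[i] > tile[j] > 0): 17
17 is odd, so the puzzle is not solvable.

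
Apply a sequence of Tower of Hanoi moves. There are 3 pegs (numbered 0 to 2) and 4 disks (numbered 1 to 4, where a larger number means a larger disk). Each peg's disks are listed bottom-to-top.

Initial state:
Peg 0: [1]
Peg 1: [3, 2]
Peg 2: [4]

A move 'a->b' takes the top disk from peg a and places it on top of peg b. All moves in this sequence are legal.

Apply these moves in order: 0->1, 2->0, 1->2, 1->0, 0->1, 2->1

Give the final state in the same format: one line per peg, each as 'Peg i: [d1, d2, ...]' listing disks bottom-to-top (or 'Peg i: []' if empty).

Answer: Peg 0: [4]
Peg 1: [3, 2, 1]
Peg 2: []

Derivation:
After move 1 (0->1):
Peg 0: []
Peg 1: [3, 2, 1]
Peg 2: [4]

After move 2 (2->0):
Peg 0: [4]
Peg 1: [3, 2, 1]
Peg 2: []

After move 3 (1->2):
Peg 0: [4]
Peg 1: [3, 2]
Peg 2: [1]

After move 4 (1->0):
Peg 0: [4, 2]
Peg 1: [3]
Peg 2: [1]

After move 5 (0->1):
Peg 0: [4]
Peg 1: [3, 2]
Peg 2: [1]

After move 6 (2->1):
Peg 0: [4]
Peg 1: [3, 2, 1]
Peg 2: []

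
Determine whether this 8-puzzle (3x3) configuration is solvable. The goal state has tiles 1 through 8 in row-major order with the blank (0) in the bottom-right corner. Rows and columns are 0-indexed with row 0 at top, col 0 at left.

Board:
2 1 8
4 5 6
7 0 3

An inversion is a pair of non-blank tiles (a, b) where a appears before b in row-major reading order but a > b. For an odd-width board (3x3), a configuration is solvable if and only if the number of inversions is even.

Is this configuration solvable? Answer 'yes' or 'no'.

Answer: yes

Derivation:
Inversions (pairs i<j in row-major order where tile[i] > tile[j] > 0): 10
10 is even, so the puzzle is solvable.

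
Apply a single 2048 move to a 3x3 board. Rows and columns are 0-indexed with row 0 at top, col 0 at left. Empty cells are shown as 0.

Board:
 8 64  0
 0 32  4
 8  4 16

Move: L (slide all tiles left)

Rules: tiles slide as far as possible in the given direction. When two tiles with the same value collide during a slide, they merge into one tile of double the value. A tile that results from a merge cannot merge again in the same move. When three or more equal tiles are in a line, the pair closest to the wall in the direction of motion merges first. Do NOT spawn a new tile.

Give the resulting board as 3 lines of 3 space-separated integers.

Slide left:
row 0: [8, 64, 0] -> [8, 64, 0]
row 1: [0, 32, 4] -> [32, 4, 0]
row 2: [8, 4, 16] -> [8, 4, 16]

Answer:  8 64  0
32  4  0
 8  4 16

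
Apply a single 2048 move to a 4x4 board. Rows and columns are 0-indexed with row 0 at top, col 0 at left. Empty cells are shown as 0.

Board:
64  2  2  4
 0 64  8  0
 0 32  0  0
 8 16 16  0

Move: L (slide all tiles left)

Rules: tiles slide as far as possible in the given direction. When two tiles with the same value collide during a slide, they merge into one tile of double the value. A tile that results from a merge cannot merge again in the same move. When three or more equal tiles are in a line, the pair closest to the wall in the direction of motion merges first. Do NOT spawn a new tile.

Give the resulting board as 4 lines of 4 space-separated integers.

Slide left:
row 0: [64, 2, 2, 4] -> [64, 4, 4, 0]
row 1: [0, 64, 8, 0] -> [64, 8, 0, 0]
row 2: [0, 32, 0, 0] -> [32, 0, 0, 0]
row 3: [8, 16, 16, 0] -> [8, 32, 0, 0]

Answer: 64  4  4  0
64  8  0  0
32  0  0  0
 8 32  0  0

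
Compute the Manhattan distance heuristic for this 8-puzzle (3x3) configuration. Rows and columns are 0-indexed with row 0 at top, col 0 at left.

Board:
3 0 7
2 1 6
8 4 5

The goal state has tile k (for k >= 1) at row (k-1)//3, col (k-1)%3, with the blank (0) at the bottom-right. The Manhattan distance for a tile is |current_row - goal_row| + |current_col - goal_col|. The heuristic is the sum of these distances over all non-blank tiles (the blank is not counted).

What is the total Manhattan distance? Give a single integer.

Tile 3: (0,0)->(0,2) = 2
Tile 7: (0,2)->(2,0) = 4
Tile 2: (1,0)->(0,1) = 2
Tile 1: (1,1)->(0,0) = 2
Tile 6: (1,2)->(1,2) = 0
Tile 8: (2,0)->(2,1) = 1
Tile 4: (2,1)->(1,0) = 2
Tile 5: (2,2)->(1,1) = 2
Sum: 2 + 4 + 2 + 2 + 0 + 1 + 2 + 2 = 15

Answer: 15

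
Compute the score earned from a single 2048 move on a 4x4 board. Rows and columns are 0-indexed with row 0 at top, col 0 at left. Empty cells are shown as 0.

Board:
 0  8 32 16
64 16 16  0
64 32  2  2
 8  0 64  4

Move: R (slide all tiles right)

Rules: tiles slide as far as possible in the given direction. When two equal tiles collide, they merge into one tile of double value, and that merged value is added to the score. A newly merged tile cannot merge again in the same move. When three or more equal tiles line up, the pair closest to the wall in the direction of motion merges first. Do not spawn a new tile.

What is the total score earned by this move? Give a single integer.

Answer: 36

Derivation:
Slide right:
row 0: [0, 8, 32, 16] -> [0, 8, 32, 16]  score +0 (running 0)
row 1: [64, 16, 16, 0] -> [0, 0, 64, 32]  score +32 (running 32)
row 2: [64, 32, 2, 2] -> [0, 64, 32, 4]  score +4 (running 36)
row 3: [8, 0, 64, 4] -> [0, 8, 64, 4]  score +0 (running 36)
Board after move:
 0  8 32 16
 0  0 64 32
 0 64 32  4
 0  8 64  4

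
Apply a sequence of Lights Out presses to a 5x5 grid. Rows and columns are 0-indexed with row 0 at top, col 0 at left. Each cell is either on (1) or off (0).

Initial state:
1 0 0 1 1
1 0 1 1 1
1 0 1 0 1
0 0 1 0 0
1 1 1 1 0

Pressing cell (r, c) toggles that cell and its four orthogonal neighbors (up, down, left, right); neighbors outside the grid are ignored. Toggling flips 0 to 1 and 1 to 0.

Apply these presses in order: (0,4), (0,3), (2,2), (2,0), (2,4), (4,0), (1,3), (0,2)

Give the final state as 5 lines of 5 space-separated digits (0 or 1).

After press 1 at (0,4):
1 0 0 0 0
1 0 1 1 0
1 0 1 0 1
0 0 1 0 0
1 1 1 1 0

After press 2 at (0,3):
1 0 1 1 1
1 0 1 0 0
1 0 1 0 1
0 0 1 0 0
1 1 1 1 0

After press 3 at (2,2):
1 0 1 1 1
1 0 0 0 0
1 1 0 1 1
0 0 0 0 0
1 1 1 1 0

After press 4 at (2,0):
1 0 1 1 1
0 0 0 0 0
0 0 0 1 1
1 0 0 0 0
1 1 1 1 0

After press 5 at (2,4):
1 0 1 1 1
0 0 0 0 1
0 0 0 0 0
1 0 0 0 1
1 1 1 1 0

After press 6 at (4,0):
1 0 1 1 1
0 0 0 0 1
0 0 0 0 0
0 0 0 0 1
0 0 1 1 0

After press 7 at (1,3):
1 0 1 0 1
0 0 1 1 0
0 0 0 1 0
0 0 0 0 1
0 0 1 1 0

After press 8 at (0,2):
1 1 0 1 1
0 0 0 1 0
0 0 0 1 0
0 0 0 0 1
0 0 1 1 0

Answer: 1 1 0 1 1
0 0 0 1 0
0 0 0 1 0
0 0 0 0 1
0 0 1 1 0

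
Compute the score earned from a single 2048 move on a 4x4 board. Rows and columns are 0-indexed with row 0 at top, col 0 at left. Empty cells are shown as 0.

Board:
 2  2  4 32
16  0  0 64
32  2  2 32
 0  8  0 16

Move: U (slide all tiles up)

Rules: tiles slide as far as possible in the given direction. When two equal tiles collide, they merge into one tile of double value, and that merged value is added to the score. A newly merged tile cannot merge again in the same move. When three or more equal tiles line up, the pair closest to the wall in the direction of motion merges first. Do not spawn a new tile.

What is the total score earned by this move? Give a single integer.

Answer: 4

Derivation:
Slide up:
col 0: [2, 16, 32, 0] -> [2, 16, 32, 0]  score +0 (running 0)
col 1: [2, 0, 2, 8] -> [4, 8, 0, 0]  score +4 (running 4)
col 2: [4, 0, 2, 0] -> [4, 2, 0, 0]  score +0 (running 4)
col 3: [32, 64, 32, 16] -> [32, 64, 32, 16]  score +0 (running 4)
Board after move:
 2  4  4 32
16  8  2 64
32  0  0 32
 0  0  0 16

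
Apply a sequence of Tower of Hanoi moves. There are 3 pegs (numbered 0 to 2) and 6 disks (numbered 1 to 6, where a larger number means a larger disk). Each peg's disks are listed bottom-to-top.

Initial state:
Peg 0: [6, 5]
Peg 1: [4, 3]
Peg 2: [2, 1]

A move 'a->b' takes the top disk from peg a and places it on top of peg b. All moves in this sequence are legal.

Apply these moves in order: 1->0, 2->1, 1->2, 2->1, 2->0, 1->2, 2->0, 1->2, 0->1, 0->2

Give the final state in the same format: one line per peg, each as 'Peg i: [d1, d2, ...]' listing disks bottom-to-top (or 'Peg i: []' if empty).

After move 1 (1->0):
Peg 0: [6, 5, 3]
Peg 1: [4]
Peg 2: [2, 1]

After move 2 (2->1):
Peg 0: [6, 5, 3]
Peg 1: [4, 1]
Peg 2: [2]

After move 3 (1->2):
Peg 0: [6, 5, 3]
Peg 1: [4]
Peg 2: [2, 1]

After move 4 (2->1):
Peg 0: [6, 5, 3]
Peg 1: [4, 1]
Peg 2: [2]

After move 5 (2->0):
Peg 0: [6, 5, 3, 2]
Peg 1: [4, 1]
Peg 2: []

After move 6 (1->2):
Peg 0: [6, 5, 3, 2]
Peg 1: [4]
Peg 2: [1]

After move 7 (2->0):
Peg 0: [6, 5, 3, 2, 1]
Peg 1: [4]
Peg 2: []

After move 8 (1->2):
Peg 0: [6, 5, 3, 2, 1]
Peg 1: []
Peg 2: [4]

After move 9 (0->1):
Peg 0: [6, 5, 3, 2]
Peg 1: [1]
Peg 2: [4]

After move 10 (0->2):
Peg 0: [6, 5, 3]
Peg 1: [1]
Peg 2: [4, 2]

Answer: Peg 0: [6, 5, 3]
Peg 1: [1]
Peg 2: [4, 2]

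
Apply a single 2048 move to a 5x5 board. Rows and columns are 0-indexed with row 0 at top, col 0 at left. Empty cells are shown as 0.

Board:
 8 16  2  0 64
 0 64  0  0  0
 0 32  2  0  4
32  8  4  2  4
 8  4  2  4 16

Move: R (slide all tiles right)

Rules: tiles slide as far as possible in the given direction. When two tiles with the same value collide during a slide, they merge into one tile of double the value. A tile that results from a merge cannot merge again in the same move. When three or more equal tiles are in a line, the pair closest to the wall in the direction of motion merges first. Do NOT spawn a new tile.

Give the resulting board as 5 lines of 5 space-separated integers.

Answer:  0  8 16  2 64
 0  0  0  0 64
 0  0 32  2  4
32  8  4  2  4
 8  4  2  4 16

Derivation:
Slide right:
row 0: [8, 16, 2, 0, 64] -> [0, 8, 16, 2, 64]
row 1: [0, 64, 0, 0, 0] -> [0, 0, 0, 0, 64]
row 2: [0, 32, 2, 0, 4] -> [0, 0, 32, 2, 4]
row 3: [32, 8, 4, 2, 4] -> [32, 8, 4, 2, 4]
row 4: [8, 4, 2, 4, 16] -> [8, 4, 2, 4, 16]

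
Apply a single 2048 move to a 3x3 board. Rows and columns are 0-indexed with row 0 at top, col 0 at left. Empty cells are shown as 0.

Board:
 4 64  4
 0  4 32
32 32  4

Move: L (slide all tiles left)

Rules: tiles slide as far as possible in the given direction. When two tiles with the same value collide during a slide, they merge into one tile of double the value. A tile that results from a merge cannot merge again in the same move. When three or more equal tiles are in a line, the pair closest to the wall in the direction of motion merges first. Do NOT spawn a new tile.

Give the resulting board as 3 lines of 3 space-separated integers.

Answer:  4 64  4
 4 32  0
64  4  0

Derivation:
Slide left:
row 0: [4, 64, 4] -> [4, 64, 4]
row 1: [0, 4, 32] -> [4, 32, 0]
row 2: [32, 32, 4] -> [64, 4, 0]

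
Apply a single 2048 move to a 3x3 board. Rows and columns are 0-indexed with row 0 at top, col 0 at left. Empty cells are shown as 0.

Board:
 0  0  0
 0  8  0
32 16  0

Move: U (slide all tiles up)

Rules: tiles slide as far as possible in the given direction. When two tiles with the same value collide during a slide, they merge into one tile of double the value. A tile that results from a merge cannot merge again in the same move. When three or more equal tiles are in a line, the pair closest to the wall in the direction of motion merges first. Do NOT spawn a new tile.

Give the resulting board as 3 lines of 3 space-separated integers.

Slide up:
col 0: [0, 0, 32] -> [32, 0, 0]
col 1: [0, 8, 16] -> [8, 16, 0]
col 2: [0, 0, 0] -> [0, 0, 0]

Answer: 32  8  0
 0 16  0
 0  0  0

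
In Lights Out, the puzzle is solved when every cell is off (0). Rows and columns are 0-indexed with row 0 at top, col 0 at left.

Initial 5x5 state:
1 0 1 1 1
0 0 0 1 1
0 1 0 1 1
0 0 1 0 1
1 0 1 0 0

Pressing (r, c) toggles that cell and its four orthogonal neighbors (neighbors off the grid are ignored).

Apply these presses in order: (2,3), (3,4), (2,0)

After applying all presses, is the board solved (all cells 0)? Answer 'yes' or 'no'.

After press 1 at (2,3):
1 0 1 1 1
0 0 0 0 1
0 1 1 0 0
0 0 1 1 1
1 0 1 0 0

After press 2 at (3,4):
1 0 1 1 1
0 0 0 0 1
0 1 1 0 1
0 0 1 0 0
1 0 1 0 1

After press 3 at (2,0):
1 0 1 1 1
1 0 0 0 1
1 0 1 0 1
1 0 1 0 0
1 0 1 0 1

Lights still on: 14

Answer: no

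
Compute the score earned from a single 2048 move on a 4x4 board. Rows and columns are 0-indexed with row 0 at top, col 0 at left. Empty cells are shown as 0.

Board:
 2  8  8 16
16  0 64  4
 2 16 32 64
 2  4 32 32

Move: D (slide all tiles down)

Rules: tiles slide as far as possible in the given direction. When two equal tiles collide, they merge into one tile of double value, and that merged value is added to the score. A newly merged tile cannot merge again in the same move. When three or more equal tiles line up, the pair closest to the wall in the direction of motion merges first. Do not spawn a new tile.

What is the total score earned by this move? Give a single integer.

Answer: 68

Derivation:
Slide down:
col 0: [2, 16, 2, 2] -> [0, 2, 16, 4]  score +4 (running 4)
col 1: [8, 0, 16, 4] -> [0, 8, 16, 4]  score +0 (running 4)
col 2: [8, 64, 32, 32] -> [0, 8, 64, 64]  score +64 (running 68)
col 3: [16, 4, 64, 32] -> [16, 4, 64, 32]  score +0 (running 68)
Board after move:
 0  0  0 16
 2  8  8  4
16 16 64 64
 4  4 64 32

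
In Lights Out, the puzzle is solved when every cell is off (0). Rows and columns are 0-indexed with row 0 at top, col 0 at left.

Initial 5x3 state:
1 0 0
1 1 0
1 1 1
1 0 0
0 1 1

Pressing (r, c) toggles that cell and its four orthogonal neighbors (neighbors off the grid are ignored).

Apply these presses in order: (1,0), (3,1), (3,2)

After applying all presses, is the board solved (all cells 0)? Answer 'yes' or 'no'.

After press 1 at (1,0):
0 0 0
0 0 0
0 1 1
1 0 0
0 1 1

After press 2 at (3,1):
0 0 0
0 0 0
0 0 1
0 1 1
0 0 1

After press 3 at (3,2):
0 0 0
0 0 0
0 0 0
0 0 0
0 0 0

Lights still on: 0

Answer: yes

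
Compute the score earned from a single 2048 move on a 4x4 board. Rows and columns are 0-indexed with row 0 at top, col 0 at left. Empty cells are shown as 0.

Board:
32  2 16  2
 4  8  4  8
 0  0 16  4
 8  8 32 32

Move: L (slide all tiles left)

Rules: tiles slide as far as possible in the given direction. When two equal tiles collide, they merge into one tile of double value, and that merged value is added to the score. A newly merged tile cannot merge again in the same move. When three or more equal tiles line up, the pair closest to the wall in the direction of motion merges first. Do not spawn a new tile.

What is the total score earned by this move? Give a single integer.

Answer: 80

Derivation:
Slide left:
row 0: [32, 2, 16, 2] -> [32, 2, 16, 2]  score +0 (running 0)
row 1: [4, 8, 4, 8] -> [4, 8, 4, 8]  score +0 (running 0)
row 2: [0, 0, 16, 4] -> [16, 4, 0, 0]  score +0 (running 0)
row 3: [8, 8, 32, 32] -> [16, 64, 0, 0]  score +80 (running 80)
Board after move:
32  2 16  2
 4  8  4  8
16  4  0  0
16 64  0  0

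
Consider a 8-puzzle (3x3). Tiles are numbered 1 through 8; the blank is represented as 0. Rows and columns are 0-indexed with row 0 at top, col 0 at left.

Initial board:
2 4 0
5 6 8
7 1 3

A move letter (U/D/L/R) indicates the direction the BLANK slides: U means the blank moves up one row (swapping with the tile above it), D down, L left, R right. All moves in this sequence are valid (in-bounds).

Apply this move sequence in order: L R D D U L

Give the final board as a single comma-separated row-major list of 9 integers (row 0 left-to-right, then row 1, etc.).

Answer: 2, 4, 8, 5, 0, 6, 7, 1, 3

Derivation:
After move 1 (L):
2 0 4
5 6 8
7 1 3

After move 2 (R):
2 4 0
5 6 8
7 1 3

After move 3 (D):
2 4 8
5 6 0
7 1 3

After move 4 (D):
2 4 8
5 6 3
7 1 0

After move 5 (U):
2 4 8
5 6 0
7 1 3

After move 6 (L):
2 4 8
5 0 6
7 1 3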